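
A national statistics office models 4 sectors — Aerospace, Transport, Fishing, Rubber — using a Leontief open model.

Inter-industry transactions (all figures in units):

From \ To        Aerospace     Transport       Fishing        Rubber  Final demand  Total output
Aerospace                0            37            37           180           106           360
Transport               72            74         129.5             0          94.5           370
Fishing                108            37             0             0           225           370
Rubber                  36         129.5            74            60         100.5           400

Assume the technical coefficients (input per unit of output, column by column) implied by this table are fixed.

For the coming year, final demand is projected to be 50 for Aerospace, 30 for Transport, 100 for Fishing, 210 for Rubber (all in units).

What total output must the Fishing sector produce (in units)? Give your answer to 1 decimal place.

x_F = 201.0

Technical coefficients a_ij = z_ij / X_j:
  a_AA = 0/360 = 0.00, a_TA = 72/360 = 0.20, a_FA = 108/360 = 0.30, a_RA = 36/360 = 0.10
  a_AT = 37/370 = 0.10, a_TT = 74/370 = 0.20, a_FT = 37/370 = 0.10, a_RT = 129.5/370 = 0.35
  a_AF = 37/370 = 0.10, a_TF = 129.5/370 = 0.35, a_FF = 0/370 = 0.00, a_RF = 74/370 = 0.20
  a_AR = 180/400 = 0.45, a_TR = 0/400 = 0.00, a_FR = 0/400 = 0.00, a_RR = 60/400 = 0.15
I − A =
  [   1.00    -0.10    -0.10    -0.45]
  [  -0.20     0.80    -0.35     0.00]
  [  -0.30    -0.10     1.00     0.00]
  [  -0.10    -0.35    -0.20     0.85]
Compute the cofactors C_ij = (−1)^(i+j)·(3×3 minor ij) of I−A; the adjugate is their transpose:
adj(I−A) = Cᵀ =
  [ 0.650250   0.260000   0.224875   0.344250]
  [ 0.259250   0.752500   0.316750   0.137250]
  [ 0.221000   0.153250   0.595500   0.117000]
  [ 0.235250   0.376500   0.297000   0.708500]
det(I−A) = Σ_j (I−A)_1j·C_1j = (1.00)(0.650250) + (-0.10)(0.259250) + (-0.10)(0.221000) + (-0.45)(0.235250) = 0.4963625
(I − A)⁻¹ = adj(I−A) / det(I−A) ≈
  [   1.3100     0.5238     0.4530     0.6935]
  [   0.5223     1.5160     0.6381     0.2765]
  [   0.4452     0.3087     1.1997     0.2357]
  [   0.4739     0.7585     0.5984     1.4274]
x = (I − A)⁻¹ d = adj(I−A)·d / det(I−A), with det(I−A) = 0.4963625:
  x_A = (0.650250·50 + 0.260000·30 + 0.224875·100 + 0.344250·210) / 0.4963625 = 135.0925 / 0.4963625 ≈ 272.2
  x_T = (0.259250·50 + 0.752500·30 + 0.316750·100 + 0.137250·210) / 0.4963625 = 96.035 / 0.4963625 ≈ 193.5
  x_F = (0.221000·50 + 0.153250·30 + 0.595500·100 + 0.117000·210) / 0.4963625 = 99.7675 / 0.4963625 ≈ 201.0
  x_R = (0.235250·50 + 0.376500·30 + 0.297000·100 + 0.708500·210) / 0.4963625 = 201.5425 / 0.4963625 ≈ 406.0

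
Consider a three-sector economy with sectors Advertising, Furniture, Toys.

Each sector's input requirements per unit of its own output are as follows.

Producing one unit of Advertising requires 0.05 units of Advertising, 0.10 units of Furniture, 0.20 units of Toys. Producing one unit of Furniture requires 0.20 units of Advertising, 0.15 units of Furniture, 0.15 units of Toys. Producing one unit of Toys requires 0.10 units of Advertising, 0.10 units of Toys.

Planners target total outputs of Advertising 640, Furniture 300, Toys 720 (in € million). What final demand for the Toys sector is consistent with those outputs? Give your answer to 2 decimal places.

d_T = 475.00

I − A =
  [   0.95    -0.20    -0.10]
  [  -0.10     0.85     0.00]
  [  -0.20    -0.15     0.90]
d = (I − A) x:
  d_A = (+0.95)·640 + (-0.20)·300 + (-0.10)·720 = 476.00
  d_F = (-0.10)·640 + (+0.85)·300 + (+0.00)·720 = 191.00
  d_T = (-0.20)·640 + (-0.15)·300 + (+0.90)·720 = 475.00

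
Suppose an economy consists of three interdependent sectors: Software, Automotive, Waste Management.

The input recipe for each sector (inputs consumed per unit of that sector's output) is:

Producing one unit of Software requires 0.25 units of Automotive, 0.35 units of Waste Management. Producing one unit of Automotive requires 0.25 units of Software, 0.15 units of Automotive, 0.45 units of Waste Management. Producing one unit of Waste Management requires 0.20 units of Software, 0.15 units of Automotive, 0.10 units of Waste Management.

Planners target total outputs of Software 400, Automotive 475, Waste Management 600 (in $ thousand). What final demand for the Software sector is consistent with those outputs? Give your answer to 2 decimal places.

I − A =
  [   1.00    -0.25    -0.20]
  [  -0.25     0.85    -0.15]
  [  -0.35    -0.45     0.90]
d = (I − A) x:
  d_1 = (+1.00)·400 + (-0.25)·475 + (-0.20)·600 = 161.25
  d_2 = (-0.25)·400 + (+0.85)·475 + (-0.15)·600 = 213.75
  d_3 = (-0.35)·400 + (-0.45)·475 + (+0.90)·600 = 186.25

d_1 = 161.25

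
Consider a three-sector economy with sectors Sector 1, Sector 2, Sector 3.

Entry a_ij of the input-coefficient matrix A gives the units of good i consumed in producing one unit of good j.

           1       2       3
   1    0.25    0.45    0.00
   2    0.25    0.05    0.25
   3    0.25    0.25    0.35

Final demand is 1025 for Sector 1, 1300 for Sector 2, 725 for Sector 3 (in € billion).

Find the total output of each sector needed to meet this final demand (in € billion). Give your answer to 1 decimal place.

x_1 = 3272.0, x_2 = 3175.6, x_3 = 3595.2

I − A =
  [   0.75    -0.45     0.00]
  [  -0.25     0.95    -0.25]
  [  -0.25    -0.25     0.65]
Cofactors of I−A, C_ij = (−1)^(i+j)·(minor ij) (rows/columns in the sector order above):
  C_11 = (0.95)(0.65) − (-0.25)(-0.25) = 0.5550
  C_12 = −[(-0.25)(0.65) − (-0.25)(-0.25)] = 0.2250
  C_13 = (-0.25)(-0.25) − (0.95)(-0.25) = 0.3000
  C_21 = −[(-0.45)(0.65) − (0.00)(-0.25)] = 0.2925
  C_22 = (0.75)(0.65) − (0.00)(-0.25) = 0.4875
  C_23 = −[(0.75)(-0.25) − (-0.45)(-0.25)] = 0.3000
  C_31 = (-0.45)(-0.25) − (0.00)(0.95) = 0.1125
  C_32 = −[(0.75)(-0.25) − (0.00)(-0.25)] = 0.1875
  C_33 = (0.75)(0.95) − (-0.45)(-0.25) = 0.6000
det(I−A) = Σ_j (I−A)_1j·C_1j = (0.75)(0.5550) + (-0.45)(0.2250) + (0.00)(0.3000) = 0.3150
adj(I−A) = Cᵀ =
  [ 0.5550   0.2925   0.1125]
  [ 0.2250   0.4875   0.1875]
  [ 0.3000   0.3000   0.6000]
(I − A)⁻¹ = adj(I−A) / det(I−A) ≈
  [   1.7619     0.9286     0.3571]
  [   0.7143     1.5476     0.5952]
  [   0.9524     0.9524     1.9048]
x = (I − A)⁻¹ d = adj(I−A)·d / det(I−A), with det(I−A) = 0.3150:
  x_1 = (0.5550·1025 + 0.2925·1300 + 0.1125·725) / 0.3150 = 1030.6875 / 0.3150 ≈ 3272.0
  x_2 = (0.2250·1025 + 0.4875·1300 + 0.1875·725) / 0.3150 = 1000.3125 / 0.3150 ≈ 3175.6
  x_3 = (0.3000·1025 + 0.3000·1300 + 0.6000·725) / 0.3150 = 1132.50 / 0.3150 ≈ 3595.2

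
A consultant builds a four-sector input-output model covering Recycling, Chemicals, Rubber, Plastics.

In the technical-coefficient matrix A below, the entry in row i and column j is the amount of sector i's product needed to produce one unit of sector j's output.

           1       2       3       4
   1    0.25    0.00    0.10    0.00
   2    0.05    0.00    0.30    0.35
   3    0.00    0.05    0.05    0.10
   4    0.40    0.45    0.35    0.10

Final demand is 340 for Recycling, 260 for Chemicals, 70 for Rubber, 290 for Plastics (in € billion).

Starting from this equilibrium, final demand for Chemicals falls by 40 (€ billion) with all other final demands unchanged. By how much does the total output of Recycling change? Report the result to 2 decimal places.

I − A =
  [   0.75     0.00    -0.10     0.00]
  [  -0.05     1.00    -0.30    -0.35]
  [   0.00    -0.05     0.95    -0.10]
  [  -0.40    -0.45    -0.35     0.90]
Compute the cofactors C_ij = (−1)^(i+j)·(3×3 minor ij) of I−A; the adjugate is their transpose:
adj(I−A) = Cᵀ =
  [ 0.637250   0.009000   0.074250   0.011750]
  [ 0.186000   0.611000   0.312875   0.272375]
  [ 0.051500   0.067500   0.556875   0.088125]
  [ 0.396250   0.335750   0.406000   0.701000]
det(I−A) = Σ_j (I−A)_1j·C_1j = (0.75)(0.637250) + (0.00)(0.186000) + (-0.10)(0.051500) + (0.00)(0.396250) = 0.4727875
(I − A)⁻¹ = adj(I−A) / det(I−A) ≈
  [   1.3479     0.0190     0.1570     0.0249]
  [   0.3934     1.2923     0.6618     0.5761]
  [   0.1089     0.1428     1.1779     0.1864]
  [   0.8381     0.7101     0.8587     1.4827]
Δx = (I − A)⁻¹ Δd with Δd having -40 in the Chemicals component and 0 elsewhere.
So Δx_1 = L_12 · (-40), where L_12 = adj(I−A)_12 / det(I−A) = 0.009000 / 0.4727875.
Δx_1 = 0.009000 × (-40) / 0.4727875 = -0.36 / 0.4727875 ≈ -0.76.

Δx_1 = -0.76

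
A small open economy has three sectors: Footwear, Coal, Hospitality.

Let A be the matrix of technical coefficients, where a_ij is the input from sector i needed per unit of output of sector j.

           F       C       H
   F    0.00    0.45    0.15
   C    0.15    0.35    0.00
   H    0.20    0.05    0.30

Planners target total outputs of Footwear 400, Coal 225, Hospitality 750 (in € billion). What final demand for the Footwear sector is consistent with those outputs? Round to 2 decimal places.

d_F = 186.25

I − A =
  [   1.00    -0.45    -0.15]
  [  -0.15     0.65     0.00]
  [  -0.20    -0.05     0.70]
d = (I − A) x:
  d_F = (+1.00)·400 + (-0.45)·225 + (-0.15)·750 = 186.25
  d_C = (-0.15)·400 + (+0.65)·225 + (+0.00)·750 = 86.25
  d_H = (-0.20)·400 + (-0.05)·225 + (+0.70)·750 = 433.75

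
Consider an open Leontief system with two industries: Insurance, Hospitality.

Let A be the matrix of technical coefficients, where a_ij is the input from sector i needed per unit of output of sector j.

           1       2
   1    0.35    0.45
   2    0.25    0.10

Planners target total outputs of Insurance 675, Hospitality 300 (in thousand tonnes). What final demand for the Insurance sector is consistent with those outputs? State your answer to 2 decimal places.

I − A =
  [   0.65    -0.45]
  [  -0.25     0.90]
d = (I − A) x:
  d_1 = (+0.65)·675 + (-0.45)·300 = 303.75
  d_2 = (-0.25)·675 + (+0.90)·300 = 101.25

d_1 = 303.75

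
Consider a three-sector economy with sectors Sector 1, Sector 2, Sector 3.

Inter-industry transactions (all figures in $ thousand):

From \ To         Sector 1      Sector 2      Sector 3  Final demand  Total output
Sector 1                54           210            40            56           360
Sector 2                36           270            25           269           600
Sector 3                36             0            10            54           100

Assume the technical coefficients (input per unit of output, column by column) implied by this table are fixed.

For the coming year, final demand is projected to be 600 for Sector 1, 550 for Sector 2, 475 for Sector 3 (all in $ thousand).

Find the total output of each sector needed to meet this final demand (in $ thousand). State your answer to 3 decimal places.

x_1 = 1719.142, x_2 = 1639.296, x_3 = 718.794

Technical coefficients a_ij = z_ij / X_j:
  a_11 = 54/360 = 0.15, a_21 = 36/360 = 0.10, a_31 = 36/360 = 0.10
  a_12 = 210/600 = 0.35, a_22 = 270/600 = 0.45, a_32 = 0/600 = 0.00
  a_13 = 40/100 = 0.40, a_23 = 25/100 = 0.25, a_33 = 10/100 = 0.10
I − A =
  [   0.85    -0.35    -0.40]
  [  -0.10     0.55    -0.25]
  [  -0.10     0.00     0.90]
Cofactors of I−A, C_ij = (−1)^(i+j)·(minor ij) (rows/columns in the sector order above):
  C_11 = (0.55)(0.90) − (-0.25)(0.00) = 0.4950
  C_12 = −[(-0.10)(0.90) − (-0.25)(-0.10)] = 0.1150
  C_13 = (-0.10)(0.00) − (0.55)(-0.10) = 0.0550
  C_21 = −[(-0.35)(0.90) − (-0.40)(0.00)] = 0.3150
  C_22 = (0.85)(0.90) − (-0.40)(-0.10) = 0.7250
  C_23 = −[(0.85)(0.00) − (-0.35)(-0.10)] = 0.0350
  C_31 = (-0.35)(-0.25) − (-0.40)(0.55) = 0.3075
  C_32 = −[(0.85)(-0.25) − (-0.40)(-0.10)] = 0.2525
  C_33 = (0.85)(0.55) − (-0.35)(-0.10) = 0.4325
det(I−A) = Σ_j (I−A)_1j·C_1j = (0.85)(0.4950) + (-0.35)(0.1150) + (-0.40)(0.0550) = 0.3585
adj(I−A) = Cᵀ =
  [ 0.4950   0.3150   0.3075]
  [ 0.1150   0.7250   0.2525]
  [ 0.0550   0.0350   0.4325]
(I − A)⁻¹ = adj(I−A) / det(I−A) ≈
  [   1.3808     0.8787     0.8577]
  [   0.3208     2.0223     0.7043]
  [   0.1534     0.0976     1.2064]
x = (I − A)⁻¹ d = adj(I−A)·d / det(I−A), with det(I−A) = 0.3585:
  x_1 = (0.4950·600 + 0.3150·550 + 0.3075·475) / 0.3585 = 616.3125 / 0.3585 ≈ 1719.142
  x_2 = (0.1150·600 + 0.7250·550 + 0.2525·475) / 0.3585 = 587.6875 / 0.3585 ≈ 1639.296
  x_3 = (0.0550·600 + 0.0350·550 + 0.4325·475) / 0.3585 = 257.6875 / 0.3585 ≈ 718.794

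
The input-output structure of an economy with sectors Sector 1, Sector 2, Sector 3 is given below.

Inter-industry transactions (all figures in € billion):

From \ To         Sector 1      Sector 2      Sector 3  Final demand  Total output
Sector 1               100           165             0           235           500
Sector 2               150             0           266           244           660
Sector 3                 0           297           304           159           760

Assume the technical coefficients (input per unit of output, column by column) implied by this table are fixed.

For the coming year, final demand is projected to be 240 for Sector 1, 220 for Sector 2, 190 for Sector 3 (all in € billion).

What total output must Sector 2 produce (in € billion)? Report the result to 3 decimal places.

Technical coefficients a_ij = z_ij / X_j:
  a_11 = 100/500 = 0.20, a_21 = 150/500 = 0.30, a_31 = 0/500 = 0.00
  a_12 = 165/660 = 0.25, a_22 = 0/660 = 0.00, a_32 = 297/660 = 0.45
  a_13 = 0/760 = 0.00, a_23 = 266/760 = 0.35, a_33 = 304/760 = 0.40
I − A =
  [   0.80    -0.25     0.00]
  [  -0.30     1.00    -0.35]
  [   0.00    -0.45     0.60]
Cofactors of I−A, C_ij = (−1)^(i+j)·(minor ij) (rows/columns in the sector order above):
  C_11 = (1.00)(0.60) − (-0.35)(-0.45) = 0.4425
  C_12 = −[(-0.30)(0.60) − (-0.35)(0.00)] = 0.1800
  C_13 = (-0.30)(-0.45) − (1.00)(0.00) = 0.1350
  C_21 = −[(-0.25)(0.60) − (0.00)(-0.45)] = 0.1500
  C_22 = (0.80)(0.60) − (0.00)(0.00) = 0.4800
  C_23 = −[(0.80)(-0.45) − (-0.25)(0.00)] = 0.3600
  C_31 = (-0.25)(-0.35) − (0.00)(1.00) = 0.0875
  C_32 = −[(0.80)(-0.35) − (0.00)(-0.30)] = 0.2800
  C_33 = (0.80)(1.00) − (-0.25)(-0.30) = 0.7250
det(I−A) = Σ_j (I−A)_1j·C_1j = (0.80)(0.4425) + (-0.25)(0.1800) + (0.00)(0.1350) = 0.3090
adj(I−A) = Cᵀ =
  [ 0.4425   0.1500   0.0875]
  [ 0.1800   0.4800   0.2800]
  [ 0.1350   0.3600   0.7250]
(I − A)⁻¹ = adj(I−A) / det(I−A) ≈
  [   1.4320     0.4854     0.2832]
  [   0.5825     1.5534     0.9061]
  [   0.4369     1.1650     2.3463]
x = (I − A)⁻¹ d = adj(I−A)·d / det(I−A), with det(I−A) = 0.3090:
  x_1 = (0.4425·240 + 0.1500·220 + 0.0875·190) / 0.3090 = 155.825 / 0.3090 ≈ 504.288
  x_2 = (0.1800·240 + 0.4800·220 + 0.2800·190) / 0.3090 = 202.00 / 0.3090 ≈ 653.722
  x_3 = (0.1350·240 + 0.3600·220 + 0.7250·190) / 0.3090 = 249.35 / 0.3090 ≈ 806.958

x_2 = 653.722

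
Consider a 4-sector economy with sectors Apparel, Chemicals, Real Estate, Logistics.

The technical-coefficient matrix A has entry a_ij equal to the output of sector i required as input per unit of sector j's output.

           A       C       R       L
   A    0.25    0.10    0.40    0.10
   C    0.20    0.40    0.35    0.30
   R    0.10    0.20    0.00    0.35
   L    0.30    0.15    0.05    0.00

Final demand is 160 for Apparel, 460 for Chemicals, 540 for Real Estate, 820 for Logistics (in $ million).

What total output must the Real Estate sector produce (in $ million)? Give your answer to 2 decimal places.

x_R = 2357.89

I − A =
  [   0.75    -0.10    -0.40    -0.10]
  [  -0.20     0.60    -0.35    -0.30]
  [  -0.10    -0.20     1.00    -0.35]
  [  -0.30    -0.15    -0.05     1.00]
Compute the cofactors C_ij = (−1)^(i+j)·(3×3 minor ij) of I−A; the adjugate is their transpose:
adj(I−A) = Cᵀ =
  [ 0.453125   0.215250   0.266750   0.203250]
  [ 0.359750   0.624375   0.380250   0.356375]
  [ 0.187000   0.205375   0.366250   0.208500]
  [ 0.199250   0.168500   0.155375   0.334000]
det(I−A) = Σ_j (I−A)_1j·C_1j = (0.75)(0.453125) + (-0.10)(0.359750) + (-0.40)(0.187000) + (-0.10)(0.199250) = 0.20914375
(I − A)⁻¹ = adj(I−A) / det(I−A) ≈
  [   2.1666     1.0292     1.2754     0.9718]
  [   1.7201     2.9854     1.8181     1.7040]
  [   0.8941     0.9820     1.7512     0.9969]
  [   0.9527     0.8057     0.7429     1.5970]
x = (I − A)⁻¹ d = adj(I−A)·d / det(I−A), with det(I−A) = 0.20914375:
  x_A = (0.453125·160 + 0.215250·460 + 0.266750·540 + 0.203250·820) / 0.20914375 = 482.225 / 0.20914375 ≈ 2305.71
  x_C = (0.359750·160 + 0.624375·460 + 0.380250·540 + 0.356375·820) / 0.20914375 = 842.335 / 0.20914375 ≈ 4027.54
  x_R = (0.187000·160 + 0.205375·460 + 0.366250·540 + 0.208500·820) / 0.20914375 = 493.1375 / 0.20914375 ≈ 2357.89
  x_L = (0.199250·160 + 0.168500·460 + 0.155375·540 + 0.334000·820) / 0.20914375 = 467.1725 / 0.20914375 ≈ 2233.74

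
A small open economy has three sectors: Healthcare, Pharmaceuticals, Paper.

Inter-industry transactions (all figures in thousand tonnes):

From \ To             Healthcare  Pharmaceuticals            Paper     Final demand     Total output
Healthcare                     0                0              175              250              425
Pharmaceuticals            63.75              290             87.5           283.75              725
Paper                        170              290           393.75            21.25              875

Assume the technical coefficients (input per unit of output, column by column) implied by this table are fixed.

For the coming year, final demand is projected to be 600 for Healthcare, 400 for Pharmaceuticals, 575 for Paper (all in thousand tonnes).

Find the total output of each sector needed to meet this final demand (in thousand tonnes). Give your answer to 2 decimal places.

x_1 = 1195.65, x_2 = 1461.96, x_3 = 2978.26

Technical coefficients a_ij = z_ij / X_j:
  a_11 = 0/425 = 0.00, a_21 = 63.75/425 = 0.15, a_31 = 170/425 = 0.40
  a_12 = 0/725 = 0.00, a_22 = 290/725 = 0.40, a_32 = 290/725 = 0.40
  a_13 = 175/875 = 0.20, a_23 = 87.5/875 = 0.10, a_33 = 393.75/875 = 0.45
I − A =
  [   1.00     0.00    -0.20]
  [  -0.15     0.60    -0.10]
  [  -0.40    -0.40     0.55]
Cofactors of I−A, C_ij = (−1)^(i+j)·(minor ij) (rows/columns in the sector order above):
  C_11 = (0.60)(0.55) − (-0.10)(-0.40) = 0.2900
  C_12 = −[(-0.15)(0.55) − (-0.10)(-0.40)] = 0.1225
  C_13 = (-0.15)(-0.40) − (0.60)(-0.40) = 0.3000
  C_21 = −[(0.00)(0.55) − (-0.20)(-0.40)] = 0.0800
  C_22 = (1.00)(0.55) − (-0.20)(-0.40) = 0.4700
  C_23 = −[(1.00)(-0.40) − (0.00)(-0.40)] = 0.4000
  C_31 = (0.00)(-0.10) − (-0.20)(0.60) = 0.1200
  C_32 = −[(1.00)(-0.10) − (-0.20)(-0.15)] = 0.1300
  C_33 = (1.00)(0.60) − (0.00)(-0.15) = 0.6000
det(I−A) = Σ_j (I−A)_1j·C_1j = (1.00)(0.2900) + (0.00)(0.1225) + (-0.20)(0.3000) = 0.2300
adj(I−A) = Cᵀ =
  [ 0.2900   0.0800   0.1200]
  [ 0.1225   0.4700   0.1300]
  [ 0.3000   0.4000   0.6000]
(I − A)⁻¹ = adj(I−A) / det(I−A) ≈
  [   1.2609     0.3478     0.5217]
  [   0.5326     2.0435     0.5652]
  [   1.3043     1.7391     2.6087]
x = (I − A)⁻¹ d = adj(I−A)·d / det(I−A), with det(I−A) = 0.2300:
  x_1 = (0.2900·600 + 0.0800·400 + 0.1200·575) / 0.2300 = 275.00 / 0.2300 ≈ 1195.65
  x_2 = (0.1225·600 + 0.4700·400 + 0.1300·575) / 0.2300 = 336.25 / 0.2300 ≈ 1461.96
  x_3 = (0.3000·600 + 0.4000·400 + 0.6000·575) / 0.2300 = 685.00 / 0.2300 ≈ 2978.26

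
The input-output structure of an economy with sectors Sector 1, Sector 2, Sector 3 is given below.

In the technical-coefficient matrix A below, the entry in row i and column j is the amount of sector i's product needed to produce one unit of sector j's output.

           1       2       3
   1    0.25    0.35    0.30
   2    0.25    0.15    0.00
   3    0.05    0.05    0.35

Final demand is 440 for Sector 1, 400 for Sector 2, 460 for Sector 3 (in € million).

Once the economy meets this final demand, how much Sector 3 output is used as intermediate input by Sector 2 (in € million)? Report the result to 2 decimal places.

z_32 = 43.26

I − A =
  [   0.75    -0.35    -0.30]
  [  -0.25     0.85     0.00]
  [  -0.05    -0.05     0.65]
Cofactors of I−A, C_ij = (−1)^(i+j)·(minor ij) (rows/columns in the sector order above):
  C_11 = (0.85)(0.65) − (0.00)(-0.05) = 0.5525
  C_12 = −[(-0.25)(0.65) − (0.00)(-0.05)] = 0.1625
  C_13 = (-0.25)(-0.05) − (0.85)(-0.05) = 0.0550
  C_21 = −[(-0.35)(0.65) − (-0.30)(-0.05)] = 0.2425
  C_22 = (0.75)(0.65) − (-0.30)(-0.05) = 0.4725
  C_23 = −[(0.75)(-0.05) − (-0.35)(-0.05)] = 0.0550
  C_31 = (-0.35)(0.00) − (-0.30)(0.85) = 0.2550
  C_32 = −[(0.75)(0.00) − (-0.30)(-0.25)] = 0.0750
  C_33 = (0.75)(0.85) − (-0.35)(-0.25) = 0.5500
det(I−A) = Σ_j (I−A)_1j·C_1j = (0.75)(0.5525) + (-0.35)(0.1625) + (-0.30)(0.0550) = 0.3410
adj(I−A) = Cᵀ =
  [ 0.5525   0.2425   0.2550]
  [ 0.1625   0.4725   0.0750]
  [ 0.0550   0.0550   0.5500]
(I − A)⁻¹ = adj(I−A) / det(I−A) ≈
  [   1.6202     0.7111     0.7478]
  [   0.4765     1.3856     0.2199]
  [   0.1613     0.1613     1.6129]
First solve x = (I − A)⁻¹ d = adj(I−A)·d / det(I−A); in particular x_2 = (0.1625·440 + 0.4725·400 + 0.0750·460) / 0.3410 = 295.00 / 0.3410 ≈ 865.1026.
Intermediate flow from 3 to 2: z_32 = a_32 · x_2 = 0.05 × 295.00 / 0.3410 = 14.75 / 0.3410 ≈ 43.26.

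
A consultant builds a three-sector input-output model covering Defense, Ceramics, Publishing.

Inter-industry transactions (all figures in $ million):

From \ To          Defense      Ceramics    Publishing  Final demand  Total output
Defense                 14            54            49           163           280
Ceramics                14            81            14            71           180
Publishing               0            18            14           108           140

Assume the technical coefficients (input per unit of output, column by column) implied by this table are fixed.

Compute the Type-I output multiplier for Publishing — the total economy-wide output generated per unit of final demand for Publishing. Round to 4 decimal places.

m_P = 1.8911

Technical coefficients a_ij = z_ij / X_j:
  a_DD = 14/280 = 0.05, a_CD = 14/280 = 0.05, a_PD = 0/280 = 0.00
  a_DC = 54/180 = 0.30, a_CC = 81/180 = 0.45, a_PC = 18/180 = 0.10
  a_DP = 49/140 = 0.35, a_CP = 14/140 = 0.10, a_PP = 14/140 = 0.10
I − A =
  [   0.95    -0.30    -0.35]
  [  -0.05     0.55    -0.10]
  [   0.00    -0.10     0.90]
Cofactors of I−A, C_ij = (−1)^(i+j)·(minor ij) (rows/columns in the sector order above):
  C_11 = (0.55)(0.90) − (-0.10)(-0.10) = 0.4850
  C_12 = −[(-0.05)(0.90) − (-0.10)(0.00)] = 0.0450
  C_13 = (-0.05)(-0.10) − (0.55)(0.00) = 0.0050
  C_21 = −[(-0.30)(0.90) − (-0.35)(-0.10)] = 0.3050
  C_22 = (0.95)(0.90) − (-0.35)(0.00) = 0.8550
  C_23 = −[(0.95)(-0.10) − (-0.30)(0.00)] = 0.0950
  C_31 = (-0.30)(-0.10) − (-0.35)(0.55) = 0.2225
  C_32 = −[(0.95)(-0.10) − (-0.35)(-0.05)] = 0.1125
  C_33 = (0.95)(0.55) − (-0.30)(-0.05) = 0.5075
det(I−A) = Σ_j (I−A)_1j·C_1j = (0.95)(0.4850) + (-0.30)(0.0450) + (-0.35)(0.0050) = 0.4455
adj(I−A) = Cᵀ =
  [ 0.4850   0.3050   0.2225]
  [ 0.0450   0.8550   0.1125]
  [ 0.0050   0.0950   0.5075]
(I − A)⁻¹ = adj(I−A) / det(I−A) ≈
  [   1.08866     0.68462     0.49944]
  [   0.10101     1.91919     0.25253]
  [   0.01122     0.21324     1.13917]
The output multiplier for sector j is the column-j sum of the Leontief inverse (I − A)⁻¹ = adj(I−A) / det(I−A).
Column P of adj(I−A): (0.2225, 0.1125, 0.5075); det(I−A) = 0.4455.
m_P = (0.2225 + 0.1125 + 0.5075) / 0.4455 = 0.8425 / 0.4455 ≈ 1.8911.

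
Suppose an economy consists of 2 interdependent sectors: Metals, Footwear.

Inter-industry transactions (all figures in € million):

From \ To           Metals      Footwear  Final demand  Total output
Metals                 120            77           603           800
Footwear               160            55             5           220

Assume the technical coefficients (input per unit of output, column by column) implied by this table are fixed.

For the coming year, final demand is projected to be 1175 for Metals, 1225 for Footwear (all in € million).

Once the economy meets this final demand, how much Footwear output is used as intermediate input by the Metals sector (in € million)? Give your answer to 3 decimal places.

Technical coefficients a_ij = z_ij / X_j:
  a_MM = 120/800 = 0.15, a_FM = 160/800 = 0.20
  a_MF = 77/220 = 0.35, a_FF = 55/220 = 0.25
I − A =
  [   0.85    -0.35]
  [  -0.20     0.75]
det(I−A) = (0.85)(0.75) − (-0.35)(-0.20) = 0.5675
adj(I−A) = [[0.75, 0.35], [0.20, 0.85]]
(I − A)⁻¹ = adj(I−A) / det(I−A) ≈
  [   1.3216     0.6167]
  [   0.3524     1.4978]
First solve x = (I − A)⁻¹ d = adj(I−A)·d / det(I−A); in particular x_M = (0.75·1175 + 0.35·1225) / 0.5675 = 1310.00 / 0.5675 ≈ 2308.37004.
Intermediate flow from F to M: z_FM = a_FM · x_M = 0.20 × 1310.00 / 0.5675 = 262.00 / 0.5675 ≈ 461.674.

z_FM = 461.674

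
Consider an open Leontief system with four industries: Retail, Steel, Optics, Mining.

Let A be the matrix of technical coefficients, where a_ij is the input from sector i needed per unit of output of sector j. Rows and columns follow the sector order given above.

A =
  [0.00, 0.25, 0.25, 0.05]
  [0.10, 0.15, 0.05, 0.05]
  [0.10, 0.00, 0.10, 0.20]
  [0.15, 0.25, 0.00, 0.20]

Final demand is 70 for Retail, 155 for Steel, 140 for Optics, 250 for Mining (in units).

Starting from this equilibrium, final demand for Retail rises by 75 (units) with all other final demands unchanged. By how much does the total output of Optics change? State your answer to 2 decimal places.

Δx_O = 13.36

I − A =
  [   1.00    -0.25    -0.25    -0.05]
  [  -0.10     0.85    -0.05    -0.05]
  [  -0.10     0.00     0.90    -0.20]
  [  -0.15    -0.25     0.00     0.80]
Compute the cofactors C_ij = (−1)^(i+j)·(3×3 minor ij) of I−A; the adjugate is their transpose:
adj(I−A) = Cᵀ =
  [ 0.59825   0.20375   0.17750   0.09450]
  [ 0.08425   0.68575   0.06150   0.06350]
  [ 0.09725   0.07875   0.63800   0.17050]
  [ 0.13850   0.25250   0.05250   0.72000]
det(I−A) = Σ_j (I−A)_1j·C_1j = (1.00)(0.59825) + (-0.25)(0.08425) + (-0.25)(0.09725) + (-0.05)(0.13850) = 0.54595
(I − A)⁻¹ = adj(I−A) / det(I−A) ≈
  [   1.0958     0.3732     0.3251     0.1731]
  [   0.1543     1.2561     0.1126     0.1163]
  [   0.1781     0.1442     1.1686     0.3123]
  [   0.2537     0.4625     0.0962     1.3188]
Δx = (I − A)⁻¹ Δd with Δd having +75 in the Retail component and 0 elsewhere.
So Δx_O = L_OR · (+75), where L_OR = adj(I−A)_OR / det(I−A) = 0.09725 / 0.54595.
Δx_O = 0.09725 × (+75) / 0.54595 = 7.29375 / 0.54595 ≈ 13.36.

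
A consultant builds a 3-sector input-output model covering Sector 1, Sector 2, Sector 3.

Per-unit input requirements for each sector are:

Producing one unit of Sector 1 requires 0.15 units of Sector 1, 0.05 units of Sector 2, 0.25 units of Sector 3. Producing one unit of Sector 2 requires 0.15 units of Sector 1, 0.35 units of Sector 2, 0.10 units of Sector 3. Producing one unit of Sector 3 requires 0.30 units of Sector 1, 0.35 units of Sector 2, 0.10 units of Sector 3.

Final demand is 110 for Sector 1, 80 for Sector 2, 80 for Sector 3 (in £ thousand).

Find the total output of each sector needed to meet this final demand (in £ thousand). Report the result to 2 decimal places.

I − A =
  [   0.85    -0.15    -0.30]
  [  -0.05     0.65    -0.35]
  [  -0.25    -0.10     0.90]
Cofactors of I−A, C_ij = (−1)^(i+j)·(minor ij) (rows/columns in the sector order above):
  C_11 = (0.65)(0.90) − (-0.35)(-0.10) = 0.5500
  C_12 = −[(-0.05)(0.90) − (-0.35)(-0.25)] = 0.1325
  C_13 = (-0.05)(-0.10) − (0.65)(-0.25) = 0.1675
  C_21 = −[(-0.15)(0.90) − (-0.30)(-0.10)] = 0.1650
  C_22 = (0.85)(0.90) − (-0.30)(-0.25) = 0.6900
  C_23 = −[(0.85)(-0.10) − (-0.15)(-0.25)] = 0.1225
  C_31 = (-0.15)(-0.35) − (-0.30)(0.65) = 0.2475
  C_32 = −[(0.85)(-0.35) − (-0.30)(-0.05)] = 0.3125
  C_33 = (0.85)(0.65) − (-0.15)(-0.05) = 0.5450
det(I−A) = Σ_j (I−A)_1j·C_1j = (0.85)(0.5500) + (-0.15)(0.1325) + (-0.30)(0.1675) = 0.397375
adj(I−A) = Cᵀ =
  [ 0.5500   0.1650   0.2475]
  [ 0.1325   0.6900   0.3125]
  [ 0.1675   0.1225   0.5450]
(I − A)⁻¹ = adj(I−A) / det(I−A) ≈
  [   1.3841     0.4152     0.6228]
  [   0.3334     1.7364     0.7864]
  [   0.4215     0.3083     1.3715]
x = (I − A)⁻¹ d = adj(I−A)·d / det(I−A), with det(I−A) = 0.397375:
  x_1 = (0.5500·110 + 0.1650·80 + 0.2475·80) / 0.397375 = 93.50 / 0.397375 ≈ 235.29
  x_2 = (0.1325·110 + 0.6900·80 + 0.3125·80) / 0.397375 = 94.775 / 0.397375 ≈ 238.50
  x_3 = (0.1675·110 + 0.1225·80 + 0.5450·80) / 0.397375 = 71.825 / 0.397375 ≈ 180.75

x_1 = 235.29, x_2 = 238.50, x_3 = 180.75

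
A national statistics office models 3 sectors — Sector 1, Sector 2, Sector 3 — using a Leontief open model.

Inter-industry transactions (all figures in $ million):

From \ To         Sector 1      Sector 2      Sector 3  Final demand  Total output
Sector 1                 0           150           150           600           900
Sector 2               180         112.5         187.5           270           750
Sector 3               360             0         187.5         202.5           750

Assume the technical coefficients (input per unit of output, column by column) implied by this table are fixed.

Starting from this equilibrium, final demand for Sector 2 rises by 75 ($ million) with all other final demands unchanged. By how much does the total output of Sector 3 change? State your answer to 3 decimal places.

Technical coefficients a_ij = z_ij / X_j:
  a_11 = 0/900 = 0.00, a_21 = 180/900 = 0.20, a_31 = 360/900 = 0.40
  a_12 = 150/750 = 0.20, a_22 = 112.5/750 = 0.15, a_32 = 0/750 = 0.00
  a_13 = 150/750 = 0.20, a_23 = 187.5/750 = 0.25, a_33 = 187.5/750 = 0.25
I − A =
  [   1.00    -0.20    -0.20]
  [  -0.20     0.85    -0.25]
  [  -0.40     0.00     0.75]
Cofactors of I−A, C_ij = (−1)^(i+j)·(minor ij) (rows/columns in the sector order above):
  C_11 = (0.85)(0.75) − (-0.25)(0.00) = 0.6375
  C_12 = −[(-0.20)(0.75) − (-0.25)(-0.40)] = 0.2500
  C_13 = (-0.20)(0.00) − (0.85)(-0.40) = 0.3400
  C_21 = −[(-0.20)(0.75) − (-0.20)(0.00)] = 0.1500
  C_22 = (1.00)(0.75) − (-0.20)(-0.40) = 0.6700
  C_23 = −[(1.00)(0.00) − (-0.20)(-0.40)] = 0.0800
  C_31 = (-0.20)(-0.25) − (-0.20)(0.85) = 0.2200
  C_32 = −[(1.00)(-0.25) − (-0.20)(-0.20)] = 0.2900
  C_33 = (1.00)(0.85) − (-0.20)(-0.20) = 0.8100
det(I−A) = Σ_j (I−A)_1j·C_1j = (1.00)(0.6375) + (-0.20)(0.2500) + (-0.20)(0.3400) = 0.5195
adj(I−A) = Cᵀ =
  [ 0.6375   0.1500   0.2200]
  [ 0.2500   0.6700   0.2900]
  [ 0.3400   0.0800   0.8100]
(I − A)⁻¹ = adj(I−A) / det(I−A) ≈
  [   1.2271     0.2887     0.4235]
  [   0.4812     1.2897     0.5582]
  [   0.6545     0.1540     1.5592]
Δx = (I − A)⁻¹ Δd with Δd having +75 in the Sector 2 component and 0 elsewhere.
So Δx_3 = L_32 · (+75), where L_32 = adj(I−A)_32 / det(I−A) = 0.0800 / 0.5195.
Δx_3 = 0.0800 × (+75) / 0.5195 = 6.00 / 0.5195 ≈ 11.550.

Δx_3 = 11.550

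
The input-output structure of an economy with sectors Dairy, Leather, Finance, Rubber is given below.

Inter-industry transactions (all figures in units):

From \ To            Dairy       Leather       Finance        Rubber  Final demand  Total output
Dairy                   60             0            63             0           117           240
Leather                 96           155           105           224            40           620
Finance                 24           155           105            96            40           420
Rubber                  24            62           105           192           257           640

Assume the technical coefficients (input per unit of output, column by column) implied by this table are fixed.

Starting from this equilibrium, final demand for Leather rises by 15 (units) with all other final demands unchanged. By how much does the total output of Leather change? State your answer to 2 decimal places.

Technical coefficients a_ij = z_ij / X_j:
  a_DD = 60/240 = 0.25, a_LD = 96/240 = 0.40, a_FD = 24/240 = 0.10, a_RD = 24/240 = 0.10
  a_DL = 0/620 = 0.00, a_LL = 155/620 = 0.25, a_FL = 155/620 = 0.25, a_RL = 62/620 = 0.10
  a_DF = 63/420 = 0.15, a_LF = 105/420 = 0.25, a_FF = 105/420 = 0.25, a_RF = 105/420 = 0.25
  a_DR = 0/640 = 0.00, a_LR = 224/640 = 0.35, a_FR = 96/640 = 0.15, a_RR = 192/640 = 0.30
I − A =
  [   0.75     0.00    -0.15     0.00]
  [  -0.40     0.75    -0.25    -0.35]
  [  -0.10    -0.25     0.75    -0.15]
  [  -0.10    -0.10    -0.25     0.70]
Compute the cofactors C_ij = (−1)^(i+j)·(3×3 minor ij) of I−A; the adjugate is their transpose:
adj(I−A) = Cᵀ =
  [ 0.270000   0.028500   0.073500   0.030000]
  [ 0.251250   0.352875   0.244125   0.228750]
  [ 0.145000   0.142500   0.367500   0.150000]
  [ 0.126250   0.105375   0.176625   0.348750]
det(I−A) = Σ_j (I−A)_1j·C_1j = (0.75)(0.270000) + (0.00)(0.251250) + (-0.15)(0.145000) + (0.00)(0.126250) = 0.18075
(I − A)⁻¹ = adj(I−A) / det(I−A) ≈
  [   1.4938     0.1577     0.4066     0.1660]
  [   1.3900     1.9523     1.3506     1.2656]
  [   0.8022     0.7884     2.0332     0.8299]
  [   0.6985     0.5830     0.9772     1.9295]
Δx = (I − A)⁻¹ Δd with Δd having +15 in the Leather component and 0 elsewhere.
So Δx_L = L_LL · (+15), where L_LL = adj(I−A)_LL / det(I−A) = 0.352875 / 0.18075.
Δx_L = 0.352875 × (+15) / 0.18075 = 5.293125 / 0.18075 ≈ 29.28.

Δx_L = 29.28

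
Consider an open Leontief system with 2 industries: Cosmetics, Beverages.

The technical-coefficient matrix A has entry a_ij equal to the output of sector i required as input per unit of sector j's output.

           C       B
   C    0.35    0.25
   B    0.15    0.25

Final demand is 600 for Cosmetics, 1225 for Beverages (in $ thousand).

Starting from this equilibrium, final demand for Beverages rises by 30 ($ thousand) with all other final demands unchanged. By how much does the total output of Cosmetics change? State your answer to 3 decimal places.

Δx_C = 16.667

I − A =
  [   0.65    -0.25]
  [  -0.15     0.75]
det(I−A) = (0.65)(0.75) − (-0.25)(-0.15) = 0.4500
adj(I−A) = [[0.75, 0.25], [0.15, 0.65]]
(I − A)⁻¹ = adj(I−A) / det(I−A) ≈
  [   1.6667     0.5556]
  [   0.3333     1.4444]
Δx = (I − A)⁻¹ Δd with Δd having +30 in the Beverages component and 0 elsewhere.
So Δx_C = L_CB · (+30), where L_CB = adj(I−A)_CB / det(I−A) = 0.25 / 0.4500.
Δx_C = 0.25 × (+30) / 0.4500 = 7.50 / 0.4500 ≈ 16.667.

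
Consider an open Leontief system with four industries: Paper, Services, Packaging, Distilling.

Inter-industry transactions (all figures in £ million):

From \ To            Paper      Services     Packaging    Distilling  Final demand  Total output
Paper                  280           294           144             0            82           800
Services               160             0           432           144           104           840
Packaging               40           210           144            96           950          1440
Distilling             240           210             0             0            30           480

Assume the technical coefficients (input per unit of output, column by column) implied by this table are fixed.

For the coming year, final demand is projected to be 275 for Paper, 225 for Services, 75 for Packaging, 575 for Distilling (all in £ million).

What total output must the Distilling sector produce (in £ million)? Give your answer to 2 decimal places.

Technical coefficients a_ij = z_ij / X_j:
  a_11 = 280/800 = 0.35, a_21 = 160/800 = 0.20, a_31 = 40/800 = 0.05, a_41 = 240/800 = 0.30
  a_12 = 294/840 = 0.35, a_22 = 0/840 = 0.00, a_32 = 210/840 = 0.25, a_42 = 210/840 = 0.25
  a_13 = 144/1440 = 0.10, a_23 = 432/1440 = 0.30, a_33 = 144/1440 = 0.10, a_43 = 0/1440 = 0.00
  a_14 = 0/480 = 0.00, a_24 = 144/480 = 0.30, a_34 = 96/480 = 0.20, a_44 = 0/480 = 0.00
I − A =
  [   0.65    -0.35    -0.10     0.00]
  [  -0.20     1.00    -0.30    -0.30]
  [  -0.05    -0.25     0.90    -0.20]
  [  -0.30    -0.25     0.00     1.00]
Compute the cofactors C_ij = (−1)^(i+j)·(3×3 minor ij) of I−A; the adjugate is their transpose:
adj(I−A) = Cᵀ =
  [ 0.74250   0.34500   0.19750   0.14300]
  [ 0.29400   0.57400   0.22400   0.21700]
  [ 0.18875   0.23350   0.49975   0.17000]
  [ 0.29625   0.24700   0.11525   0.45800]
det(I−A) = Σ_j (I−A)_1j·C_1j = (0.65)(0.74250) + (-0.35)(0.29400) + (-0.10)(0.18875) + (0.00)(0.29625) = 0.36085
(I − A)⁻¹ = adj(I−A) / det(I−A) ≈
  [   2.0576     0.9561     0.5473     0.3963]
  [   0.8147     1.5907     0.6208     0.6014]
  [   0.5231     0.6471     1.3849     0.4711]
  [   0.8210     0.6845     0.3194     1.2692]
x = (I − A)⁻¹ d = adj(I−A)·d / det(I−A), with det(I−A) = 0.36085:
  x_1 = (0.74250·275 + 0.34500·225 + 0.19750·75 + 0.14300·575) / 0.36085 = 378.85 / 0.36085 ≈ 1049.88
  x_2 = (0.29400·275 + 0.57400·225 + 0.22400·75 + 0.21700·575) / 0.36085 = 351.575 / 0.36085 ≈ 974.30
  x_3 = (0.18875·275 + 0.23350·225 + 0.49975·75 + 0.17000·575) / 0.36085 = 239.675 / 0.36085 ≈ 664.20
  x_4 = (0.29625·275 + 0.24700·225 + 0.11525·75 + 0.45800·575) / 0.36085 = 409.0375 / 0.36085 ≈ 1133.54

x_4 = 1133.54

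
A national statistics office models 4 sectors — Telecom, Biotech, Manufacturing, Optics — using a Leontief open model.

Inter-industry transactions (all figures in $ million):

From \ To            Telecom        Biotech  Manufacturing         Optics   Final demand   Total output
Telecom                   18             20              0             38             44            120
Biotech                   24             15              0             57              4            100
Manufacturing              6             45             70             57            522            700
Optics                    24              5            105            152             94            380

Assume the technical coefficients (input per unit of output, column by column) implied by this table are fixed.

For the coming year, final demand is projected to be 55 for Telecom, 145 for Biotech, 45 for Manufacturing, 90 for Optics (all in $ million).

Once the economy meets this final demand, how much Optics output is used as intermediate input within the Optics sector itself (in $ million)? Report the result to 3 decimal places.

Technical coefficients a_ij = z_ij / X_j:
  a_11 = 18/120 = 0.15, a_21 = 24/120 = 0.20, a_31 = 6/120 = 0.05, a_41 = 24/120 = 0.20
  a_12 = 20/100 = 0.20, a_22 = 15/100 = 0.15, a_32 = 45/100 = 0.45, a_42 = 5/100 = 0.05
  a_13 = 0/700 = 0.00, a_23 = 0/700 = 0.00, a_33 = 70/700 = 0.10, a_43 = 105/700 = 0.15
  a_14 = 38/380 = 0.10, a_24 = 57/380 = 0.15, a_34 = 57/380 = 0.15, a_44 = 152/380 = 0.40
I − A =
  [   0.85    -0.20     0.00    -0.10]
  [  -0.20     0.85     0.00    -0.15]
  [  -0.05    -0.45     0.90    -0.15]
  [  -0.20    -0.05    -0.15     0.60]
Compute the cofactors C_ij = (−1)^(i+j)·(3×3 minor ij) of I−A; the adjugate is their transpose:
adj(I−A) = Cᵀ =
  [ 0.423000   0.114750   0.017250   0.103500]
  [ 0.131625   0.421125   0.022125   0.132750]
  [ 0.119625   0.239125   0.379125   0.174500]
  [ 0.181875   0.133125   0.102375   0.614250]
det(I−A) = Σ_j (I−A)_1j·C_1j = (0.85)(0.423000) + (-0.20)(0.131625) + (0.00)(0.119625) + (-0.10)(0.181875) = 0.3150375
(I − A)⁻¹ = adj(I−A) / det(I−A) ≈
  [   1.3427     0.3642     0.0548     0.3285]
  [   0.4178     1.3367     0.0702     0.4214]
  [   0.3797     0.7590     1.2034     0.5539]
  [   0.5773     0.4226     0.3250     1.9498]
First solve x = (I − A)⁻¹ d = adj(I−A)·d / det(I−A); in particular x_4 = (0.181875·55 + 0.133125·145 + 0.102375·45 + 0.614250·90) / 0.3150375 = 89.195625 / 0.3150375 ≈ 283.12701.
Intermediate flow from 4 to 4: z_44 = a_44 · x_4 = 0.40 × 89.195625 / 0.3150375 = 35.67825 / 0.3150375 ≈ 113.251.

z_44 = 113.251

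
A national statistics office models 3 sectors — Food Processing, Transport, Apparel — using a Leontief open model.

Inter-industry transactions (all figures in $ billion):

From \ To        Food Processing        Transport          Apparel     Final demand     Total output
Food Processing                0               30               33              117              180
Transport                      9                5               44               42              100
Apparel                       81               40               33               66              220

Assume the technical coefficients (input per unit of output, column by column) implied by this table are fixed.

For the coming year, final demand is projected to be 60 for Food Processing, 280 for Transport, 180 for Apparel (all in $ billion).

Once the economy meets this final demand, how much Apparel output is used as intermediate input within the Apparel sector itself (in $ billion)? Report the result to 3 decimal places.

Technical coefficients a_ij = z_ij / X_j:
  a_FF = 0/180 = 0.00, a_TF = 9/180 = 0.05, a_AF = 81/180 = 0.45
  a_FT = 30/100 = 0.30, a_TT = 5/100 = 0.05, a_AT = 40/100 = 0.40
  a_FA = 33/220 = 0.15, a_TA = 44/220 = 0.20, a_AA = 33/220 = 0.15
I − A =
  [   1.00    -0.30    -0.15]
  [  -0.05     0.95    -0.20]
  [  -0.45    -0.40     0.85]
Cofactors of I−A, C_ij = (−1)^(i+j)·(minor ij) (rows/columns in the sector order above):
  C_11 = (0.95)(0.85) − (-0.20)(-0.40) = 0.7275
  C_12 = −[(-0.05)(0.85) − (-0.20)(-0.45)] = 0.1325
  C_13 = (-0.05)(-0.40) − (0.95)(-0.45) = 0.4475
  C_21 = −[(-0.30)(0.85) − (-0.15)(-0.40)] = 0.3150
  C_22 = (1.00)(0.85) − (-0.15)(-0.45) = 0.7825
  C_23 = −[(1.00)(-0.40) − (-0.30)(-0.45)] = 0.5350
  C_31 = (-0.30)(-0.20) − (-0.15)(0.95) = 0.2025
  C_32 = −[(1.00)(-0.20) − (-0.15)(-0.05)] = 0.2075
  C_33 = (1.00)(0.95) − (-0.30)(-0.05) = 0.9350
det(I−A) = Σ_j (I−A)_1j·C_1j = (1.00)(0.7275) + (-0.30)(0.1325) + (-0.15)(0.4475) = 0.620625
adj(I−A) = Cᵀ =
  [ 0.7275   0.3150   0.2025]
  [ 0.1325   0.7825   0.2075]
  [ 0.4475   0.5350   0.9350]
(I − A)⁻¹ = adj(I−A) / det(I−A) ≈
  [   1.1722     0.5076     0.3263]
  [   0.2135     1.2608     0.3343]
  [   0.7210     0.8620     1.5065]
First solve x = (I − A)⁻¹ d = adj(I−A)·d / det(I−A); in particular x_A = (0.4475·60 + 0.5350·280 + 0.9350·180) / 0.620625 = 344.95 / 0.620625 ≈ 555.81067.
Intermediate flow from A to A: z_AA = a_AA · x_A = 0.15 × 344.95 / 0.620625 = 51.7425 / 0.620625 ≈ 83.372.

z_AA = 83.372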